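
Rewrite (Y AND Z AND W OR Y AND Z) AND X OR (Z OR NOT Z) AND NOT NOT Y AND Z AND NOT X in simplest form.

(Y AND Z AND W OR Y AND Z) AND X OR (Z OR NOT Z) AND NOT NOT Y AND Z AND NOT X
= (Y AND Z AND W OR Y AND Z) AND X OR (Z OR NOT Z) AND Y AND Z AND NOT X   [double negation]
= Y AND Z AND X OR (Z OR NOT Z) AND Y AND Z AND NOT X   [absorption]
= Y AND Z AND X OR Y AND Z AND NOT X   [complement / identity]
= Y AND Z   [distribution]

Y AND Z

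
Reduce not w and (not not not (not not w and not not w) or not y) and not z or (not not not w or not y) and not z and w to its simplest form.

not w and (not not not (not not w and not not w) or not y) and not z or (not not not w or not y) and not z and w
= not w and (not not (not w or not w) or not y) and not z or (not not not w or not y) and not z and w   [De Morgan]
= not w and (not not not w or not y) and not z or (not not not w or not y) and not z and w   [idempotence]
= not w and (not w or not y) and not z or (not not not w or not y) and not z and w   [double negation]
= not w and (not w or not y) and not z or (not w or not y) and not z and w   [double negation]
= (not w or not y) and not z   [distribution]

(not w or not y) and not z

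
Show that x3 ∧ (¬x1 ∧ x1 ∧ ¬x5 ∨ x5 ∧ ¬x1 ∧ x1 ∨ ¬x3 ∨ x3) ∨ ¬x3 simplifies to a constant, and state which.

x3 ∧ (¬x1 ∧ x1 ∧ ¬x5 ∨ x5 ∧ ¬x1 ∧ x1 ∨ ¬x3 ∨ x3) ∨ ¬x3
= x3 ∧ (¬x1 ∧ x1 ∨ ¬x3 ∨ x3) ∨ ¬x3   (distribution)
= x3 ∧ (¬x3 ∨ x3) ∨ ¬x3   (complement / identity)
= x3 ∨ ¬x3   (complement / identity)
= True   (complement)

True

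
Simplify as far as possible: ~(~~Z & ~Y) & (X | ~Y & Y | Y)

~(~~Z & ~Y) & (X | ~Y & Y | Y)
= (~Z | Y) & (X | ~Y & Y | Y)   — De Morgan
= (~Z | Y) & (X | Y)   — complement / identity
= Y | ~Z & X   — distribution

Y | ~Z & X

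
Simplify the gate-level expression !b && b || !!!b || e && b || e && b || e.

!b || e

!b && b || !!!b || e && b || e && b || e
= !!!b || e && b || e && b || e   (complement / identity)
= !!!b || e && b || e   (absorption)
= !!!b || e   (absorption)
= !b || e   (double negation)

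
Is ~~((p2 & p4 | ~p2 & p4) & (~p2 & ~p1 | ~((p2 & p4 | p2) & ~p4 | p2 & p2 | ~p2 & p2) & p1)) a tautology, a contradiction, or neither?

neither

~~((p2 & p4 | ~p2 & p4) & (~p2 & ~p1 | ~((p2 & p4 | p2) & ~p4 | p2 & p2 | ~p2 & p2) & p1))
= ~~(p4 & (~p2 & ~p1 | ~((p2 & p4 | p2) & ~p4 | p2 & p2 | ~p2 & p2) & p1))   (distribution)
= ~~(p4 & (~p2 & ~p1 | ~((p2 & p4 | p2) & ~p4 | p2) & p1))   (distribution)
= ~~(p4 & (~p2 & ~p1 | ~(p2 & ~p4 | p2) & p1))   (absorption)
= ~~(p4 & (~p2 & ~p1 | ~p2 & p1))   (absorption)
= p4 & (~p2 & ~p1 | ~p2 & p1)   (double negation)
= p4 & ~p2   (distribution)
This depends on p2, p4, so it is not a constant.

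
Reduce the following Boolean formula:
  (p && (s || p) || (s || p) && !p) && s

(p && (s || p) || (s || p) && !p) && s
= (s || p) && s
= s

s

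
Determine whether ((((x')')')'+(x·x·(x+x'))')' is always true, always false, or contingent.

always false

((((x')')')'+(x·x·(x+x'))')'
= ((((x')')')'+(x·x)')'
= ((x')'+(x·x)')'
= x'·x·x
= x'·x
= 0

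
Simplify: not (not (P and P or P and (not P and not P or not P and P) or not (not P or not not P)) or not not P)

not (not (P and P or P and (not P and not P or not P and P) or not (not P or not not P)) or not not P)
= not (not (P and P or P and (not P and not P or not P and P) or P and not P) or not not P)   [De Morgan]
= not (not (P and P or P and not P or P and not P) or not not P)   [distribution]
= not (not (P and P or P and not P) or not not P)   [idempotence]
= not (not P or not not P)   [distribution]
= P and not P   [De Morgan]
= False   [complement]

False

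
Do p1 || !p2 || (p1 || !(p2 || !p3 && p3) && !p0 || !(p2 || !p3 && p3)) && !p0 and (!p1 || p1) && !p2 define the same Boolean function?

E1: p1 || !p2 || (p1 || !(p2 || !p3 && p3) && !p0 || !(p2 || !p3 && p3)) && !p0
    = p1 || !p2 || (p1 || !(p2 || !p3 && p3)) && !p0
    = p1 || !p2 || (p1 || !p2) && !p0
    = p1 || !p2
E2: (!p1 || p1) && !p2
    = !p2
These differ: at p0=1, p1=1, p2=1, p3=0, E1 = 1 but E2 = 0.

No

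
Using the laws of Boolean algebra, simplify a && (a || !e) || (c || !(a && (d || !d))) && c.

a || c

a && (a || !e) || (c || !(a && (d || !d))) && c
= a || (c || !(a && (d || !d))) && c   [absorption]
= a || (c || !a) && c   [complement / identity]
= a || c   [absorption]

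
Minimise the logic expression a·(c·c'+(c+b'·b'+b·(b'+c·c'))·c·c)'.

a·(c·c'+(c+b'·b'+b·(b'+c·c'))·c·c)'
= a·(c·c'+(c+b'·b'+b·b')·c·c)'   — complement / identity
= a·(c·c'+(c+b')·c·c)'   — distribution
= a·(c·c'+c·c)'   — absorption
= a·c'   — distribution

a·c'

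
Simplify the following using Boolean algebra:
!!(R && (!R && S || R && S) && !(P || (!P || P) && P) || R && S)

R && S

!!(R && (!R && S || R && S) && !(P || (!P || P) && P) || R && S)
= !!(R && (!R && S || R && S) && !(P || P) || R && S)   [complement / identity]
= !!(R && ((!R && S || R && S) && !(P || P) || S))   [distribution]
= !!(R && ((!R && S || R && S) && !P || S))   [idempotence]
= !!(R && (S && !P || S))   [distribution]
= R && (S && !P || S)   [double negation]
= R && S   [absorption]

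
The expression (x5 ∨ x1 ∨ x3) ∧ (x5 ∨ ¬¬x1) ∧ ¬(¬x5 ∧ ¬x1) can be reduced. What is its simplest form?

(x5 ∨ x1 ∨ x3) ∧ (x5 ∨ ¬¬x1) ∧ ¬(¬x5 ∧ ¬x1)
= (x5 ∨ x1 ∨ x3) ∧ (x5 ∨ x1) ∧ ¬(¬x5 ∧ ¬x1)   [double negation]
= (x5 ∨ x1) ∧ ¬(¬x5 ∧ ¬x1)   [absorption]
= (x5 ∨ x1) ∧ (x5 ∨ x1)   [De Morgan]
= x5 ∨ x1   [idempotence]

x5 ∨ x1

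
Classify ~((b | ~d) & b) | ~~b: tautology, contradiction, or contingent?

tautology

~((b | ~d) & b) | ~~b
= ~b | ~~b
= ~b | b
= 1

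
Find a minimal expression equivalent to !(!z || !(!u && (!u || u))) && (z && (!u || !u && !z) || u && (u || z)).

!(!z || !(!u && (!u || u))) && (z && (!u || !u && !z) || u && (u || z))
= !(!z || !(!u && (!u || u))) && (z && !u || u && (u || z))   [absorption]
= !(!z || !!u) && (z && !u || u && (u || z))   [complement / identity]
= !(!z || !!u) && (z && !u || u)   [absorption]
= z && !u && (z && !u || u)   [De Morgan]
= z && !u   [absorption]

z && !u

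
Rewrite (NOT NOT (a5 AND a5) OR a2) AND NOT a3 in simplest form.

(NOT NOT (a5 AND a5) OR a2) AND NOT a3
= (NOT NOT a5 OR a2) AND NOT a3   (idempotence)
= (a5 OR a2) AND NOT a3   (double negation)

(a5 OR a2) AND NOT a3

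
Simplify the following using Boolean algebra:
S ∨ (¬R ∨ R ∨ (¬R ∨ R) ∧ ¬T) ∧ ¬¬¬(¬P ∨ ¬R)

S ∨ (¬R ∨ R ∨ (¬R ∨ R) ∧ ¬T) ∧ ¬¬¬(¬P ∨ ¬R)
= S ∨ (¬R ∨ R) ∧ ¬¬¬(¬P ∨ ¬R)
= S ∨ ¬¬¬(¬P ∨ ¬R)
= S ∨ ¬(¬P ∨ ¬R)
= S ∨ P ∧ R

S ∨ P ∧ R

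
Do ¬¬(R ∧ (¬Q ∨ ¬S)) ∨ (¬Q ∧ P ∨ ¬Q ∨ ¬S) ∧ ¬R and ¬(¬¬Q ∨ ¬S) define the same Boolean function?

E1: ¬¬(R ∧ (¬Q ∨ ¬S)) ∨ (¬Q ∧ P ∨ ¬Q ∨ ¬S) ∧ ¬R
    = ¬¬(R ∧ (¬Q ∨ ¬S)) ∨ (¬Q ∨ ¬S) ∧ ¬R
    = R ∧ (¬Q ∨ ¬S) ∨ (¬Q ∨ ¬S) ∧ ¬R
    = ¬Q ∨ ¬S
E2: ¬(¬¬Q ∨ ¬S)
    = ¬Q ∧ S
These differ: at P=1, Q=0, R=1, S=0, E1 = 1 but E2 = 0.

No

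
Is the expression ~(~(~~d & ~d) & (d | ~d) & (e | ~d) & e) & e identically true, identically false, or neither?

identically false

~(~(~~d & ~d) & (d | ~d) & (e | ~d) & e) & e
= ~((~d | d) & (d | ~d) & (e | ~d) & e) & e
= ~((~d | d) & (e | ~d) & e) & e
= ~((~d | d) & e) & e
= ~e & e
= 0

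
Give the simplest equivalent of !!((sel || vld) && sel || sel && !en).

!!((sel || vld) && sel || sel && !en)
= !!(sel || sel && !en)   (absorption)
= !!sel   (absorption)
= sel   (double negation)

sel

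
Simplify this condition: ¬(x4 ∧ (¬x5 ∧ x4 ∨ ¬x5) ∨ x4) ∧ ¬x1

¬(x4 ∧ (¬x5 ∧ x4 ∨ ¬x5) ∨ x4) ∧ ¬x1
= ¬(x4 ∧ ¬x5 ∨ x4) ∧ ¬x1
= ¬x4 ∧ ¬x1

¬x4 ∧ ¬x1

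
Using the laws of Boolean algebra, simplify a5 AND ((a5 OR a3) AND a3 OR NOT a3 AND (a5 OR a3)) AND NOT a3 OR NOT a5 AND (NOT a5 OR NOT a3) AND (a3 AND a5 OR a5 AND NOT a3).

a5 AND ((a5 OR a3) AND a3 OR NOT a3 AND (a5 OR a3)) AND NOT a3 OR NOT a5 AND (NOT a5 OR NOT a3) AND (a3 AND a5 OR a5 AND NOT a3)
= a5 AND ((a5 OR a3) AND a3 OR NOT a3 AND (a5 OR a3)) AND NOT a3 OR NOT a5 AND (a3 AND a5 OR a5 AND NOT a3)   — absorption
= a5 AND ((a5 OR a3) AND a3 OR NOT a3 AND (a5 OR a3)) AND NOT a3 OR NOT a5 AND a5   — distribution
= a5 AND ((a5 OR a3) AND a3 OR NOT a3 AND (a5 OR a3)) AND NOT a3   — complement / identity
= a5 AND (a5 OR a3) AND NOT a3   — distribution
= a5 AND NOT a3   — absorption

a5 AND NOT a3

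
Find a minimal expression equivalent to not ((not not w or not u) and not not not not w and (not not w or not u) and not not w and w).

not w

not ((not not w or not u) and not not not not w and (not not w or not u) and not not w and w)
= not ((not not w or not u) and not not w and (not not w or not u) and not not w and w)
= not ((not not w or not u) and not not w and w)
= not (not not w and w)
= not (w and w)
= not w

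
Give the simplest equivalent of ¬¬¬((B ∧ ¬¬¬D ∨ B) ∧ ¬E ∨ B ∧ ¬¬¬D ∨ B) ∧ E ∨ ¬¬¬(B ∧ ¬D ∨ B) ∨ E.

¬B ∨ E

¬¬¬((B ∧ ¬¬¬D ∨ B) ∧ ¬E ∨ B ∧ ¬¬¬D ∨ B) ∧ E ∨ ¬¬¬(B ∧ ¬D ∨ B) ∨ E
= ¬¬¬(B ∧ ¬¬¬D ∨ B) ∧ E ∨ ¬¬¬(B ∧ ¬D ∨ B) ∨ E   [absorption]
= ¬¬¬(B ∧ ¬D ∨ B) ∧ E ∨ ¬¬¬(B ∧ ¬D ∨ B) ∨ E   [double negation]
= ¬¬¬(B ∧ ¬D ∨ B) ∨ E   [absorption]
= ¬¬¬B ∨ E   [absorption]
= ¬B ∨ E   [double negation]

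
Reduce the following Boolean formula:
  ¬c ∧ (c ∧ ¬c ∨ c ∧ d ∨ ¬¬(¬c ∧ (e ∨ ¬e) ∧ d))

¬c ∧ (c ∧ ¬c ∨ c ∧ d ∨ ¬¬(¬c ∧ (e ∨ ¬e) ∧ d))
= ¬c ∧ (c ∧ ¬c ∨ c ∧ d ∨ ¬¬(¬c ∧ d))
= ¬c ∧ (c ∧ ¬c ∨ c ∧ d ∨ ¬c ∧ d)
= ¬c ∧ (c ∧ ¬c ∨ d)
= ¬c ∧ d

¬c ∧ d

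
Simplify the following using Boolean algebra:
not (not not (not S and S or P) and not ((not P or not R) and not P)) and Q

not P and Q

not (not not (not S and S or P) and not ((not P or not R) and not P)) and Q
= (not (not S and S or P) or (not P or not R) and not P) and Q   [De Morgan]
= (not P or (not P or not R) and not P) and Q   [complement / identity]
= (not P or not P) and Q   [absorption]
= not P and Q   [idempotence]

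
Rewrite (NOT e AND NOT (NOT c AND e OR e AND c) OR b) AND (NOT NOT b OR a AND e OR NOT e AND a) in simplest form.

b OR NOT e AND a

(NOT e AND NOT (NOT c AND e OR e AND c) OR b) AND (NOT NOT b OR a AND e OR NOT e AND a)
= (NOT e AND NOT (NOT c AND e OR e AND c) OR b) AND (b OR a AND e OR NOT e AND a)
= (NOT e AND NOT e OR b) AND (b OR a AND e OR NOT e AND a)
= (NOT e OR b) AND (b OR a AND e OR NOT e AND a)
= (NOT e OR b) AND (b OR a)
= b OR NOT e AND a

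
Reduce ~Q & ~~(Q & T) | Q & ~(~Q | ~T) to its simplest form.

~Q & ~~(Q & T) | Q & ~(~Q | ~T)
= ~Q & Q & T | Q & ~(~Q | ~T)   — double negation
= ~Q & Q & T | Q & Q & T   — De Morgan
= Q & T   — distribution

Q & T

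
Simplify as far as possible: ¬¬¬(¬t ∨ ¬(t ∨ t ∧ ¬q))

t

¬¬¬(¬t ∨ ¬(t ∨ t ∧ ¬q))
= ¬¬¬(¬t ∨ ¬t)
= ¬(¬t ∨ ¬t)
= t ∧ t
= t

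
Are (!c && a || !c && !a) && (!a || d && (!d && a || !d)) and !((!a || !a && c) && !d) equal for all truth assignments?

No

E1: (!c && a || !c && !a) && (!a || d && (!d && a || !d))
    = !c && (!a || d && (!d && a || !d))   (distribution)
    = !c && (!a || d && !d)   (absorption)
    = !c && !a   (complement / identity)
E2: !((!a || !a && c) && !d)
    = !(!a && !d)   (absorption)
    = a || d   (De Morgan)
These differ: at a=1, c=1, d=1, E1 = 0 but E2 = 1.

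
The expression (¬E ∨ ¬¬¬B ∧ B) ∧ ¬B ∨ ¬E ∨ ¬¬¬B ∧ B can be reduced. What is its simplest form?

(¬E ∨ ¬¬¬B ∧ B) ∧ ¬B ∨ ¬E ∨ ¬¬¬B ∧ B
= ¬E ∨ ¬¬¬B ∧ B   [absorption]
= ¬E ∨ ¬B ∧ B   [double negation]
= ¬E   [complement / identity]

¬E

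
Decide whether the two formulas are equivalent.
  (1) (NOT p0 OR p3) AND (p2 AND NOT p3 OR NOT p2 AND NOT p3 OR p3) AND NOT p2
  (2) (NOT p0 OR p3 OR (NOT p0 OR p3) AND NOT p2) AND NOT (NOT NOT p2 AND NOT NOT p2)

E1: (NOT p0 OR p3) AND (p2 AND NOT p3 OR NOT p2 AND NOT p3 OR p3) AND NOT p2
    = (NOT p0 OR p3) AND (NOT p3 OR p3) AND NOT p2   [distribution]
    = (NOT p0 OR p3) AND NOT p2   [complement / identity]
E2: (NOT p0 OR p3 OR (NOT p0 OR p3) AND NOT p2) AND NOT (NOT NOT p2 AND NOT NOT p2)
    = (NOT p0 OR p3) AND NOT (NOT NOT p2 AND NOT NOT p2)   [absorption]
    = (NOT p0 OR p3) AND NOT NOT NOT p2   [idempotence]
    = (NOT p0 OR p3) AND NOT p2   [double negation]
Both reduce to (NOT p0 OR p3) AND NOT p2, so they are equivalent.

Yes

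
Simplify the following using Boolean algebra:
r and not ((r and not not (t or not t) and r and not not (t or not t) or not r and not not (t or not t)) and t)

r and not t

r and not ((r and not not (t or not t) and r and not not (t or not t) or not r and not not (t or not t)) and t)
= r and not ((r and not not (t or not t) or not r and not not (t or not t)) and t)   [idempotence]
= r and not (not not (t or not t) and t)   [distribution]
= r and not ((t or not t) and t)   [double negation]
= r and not t   [complement / identity]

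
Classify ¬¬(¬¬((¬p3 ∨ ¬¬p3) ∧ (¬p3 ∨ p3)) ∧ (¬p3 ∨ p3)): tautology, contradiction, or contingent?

¬¬(¬¬((¬p3 ∨ ¬¬p3) ∧ (¬p3 ∨ p3)) ∧ (¬p3 ∨ p3))
= ¬¬((¬p3 ∨ ¬¬p3) ∧ (¬p3 ∨ p3)) ∧ (¬p3 ∨ p3)   [double negation]
= (¬p3 ∨ ¬¬p3) ∧ (¬p3 ∨ p3) ∧ (¬p3 ∨ p3)   [double negation]
= (¬p3 ∨ p3) ∧ (¬p3 ∨ p3) ∧ (¬p3 ∨ p3)   [double negation]
= (¬p3 ∨ p3) ∧ (¬p3 ∨ p3)   [idempotence]
= ¬p3 ∨ p3   [idempotence]
= True   [complement]

tautology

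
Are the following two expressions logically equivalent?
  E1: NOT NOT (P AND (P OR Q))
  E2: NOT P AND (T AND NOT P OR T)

No

E1: NOT NOT (P AND (P OR Q))
    = NOT NOT P   — absorption
    = P   — double negation
E2: NOT P AND (T AND NOT P OR T)
    = NOT P AND T   — absorption
These differ: at P=1, Q=1, T=1, E1 = 1 but E2 = 0.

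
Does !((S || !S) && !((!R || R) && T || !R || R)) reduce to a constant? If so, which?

yes, True

!((S || !S) && !((!R || R) && T || !R || R))
= !!((!R || R) && T || !R || R)   — complement / identity
= (!R || R) && T || !R || R   — double negation
= !R || R   — absorption
= true   — complement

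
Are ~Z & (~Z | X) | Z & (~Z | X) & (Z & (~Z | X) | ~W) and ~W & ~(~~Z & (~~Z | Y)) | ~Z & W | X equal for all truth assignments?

E1: ~Z & (~Z | X) | Z & (~Z | X) & (Z & (~Z | X) | ~W)
    = ~Z & (~Z | X) | Z & (~Z | X)   [absorption]
    = ~Z | X   [distribution]
E2: ~W & ~(~~Z & (~~Z | Y)) | ~Z & W | X
    = ~W & ~~~Z | ~Z & W | X   [absorption]
    = ~W & ~Z | ~Z & W | X   [double negation]
    = ~Z | X   [distribution]
Both reduce to ~Z | X, so they are equivalent.

Yes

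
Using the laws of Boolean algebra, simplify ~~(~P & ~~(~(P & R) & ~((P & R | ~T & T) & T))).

~P

~~(~P & ~~(~(P & R) & ~((P & R | ~T & T) & T)))
= ~~(~P & ~~(~(P & R) & ~(P & R & T)))   (complement / identity)
= ~~(~P & ~(P & R | P & R & T))   (De Morgan)
= ~~(~P & ~(P & R))   (absorption)
= ~(P | P & R)   (De Morgan)
= ~P   (absorption)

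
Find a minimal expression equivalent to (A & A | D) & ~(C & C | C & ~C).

(A & A | D) & ~(C & C | C & ~C)
= (A & A | D) & ~C
= (A | D) & ~C

(A | D) & ~C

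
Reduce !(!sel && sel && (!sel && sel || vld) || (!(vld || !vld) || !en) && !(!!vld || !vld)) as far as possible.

true

!(!sel && sel && (!sel && sel || vld) || (!(vld || !vld) || !en) && !(!!vld || !vld))
= !(!sel && sel || (!(vld || !vld) || !en) && !(!!vld || !vld))   (absorption)
= !(!sel && sel || (!(vld || !vld) || !en) && !(vld || !vld))   (double negation)
= !((!(vld || !vld) || !en) && !(vld || !vld))   (complement / identity)
= !!(vld || !vld)   (absorption)
= vld || !vld   (double negation)
= true   (complement)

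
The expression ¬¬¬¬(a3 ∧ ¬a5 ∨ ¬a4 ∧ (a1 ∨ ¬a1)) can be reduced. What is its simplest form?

¬¬¬¬(a3 ∧ ¬a5 ∨ ¬a4 ∧ (a1 ∨ ¬a1))
= ¬¬¬¬(a3 ∧ ¬a5 ∨ ¬a4)   [complement / identity]
= ¬¬(a3 ∧ ¬a5 ∨ ¬a4)   [double negation]
= a3 ∧ ¬a5 ∨ ¬a4   [double negation]

a3 ∧ ¬a5 ∨ ¬a4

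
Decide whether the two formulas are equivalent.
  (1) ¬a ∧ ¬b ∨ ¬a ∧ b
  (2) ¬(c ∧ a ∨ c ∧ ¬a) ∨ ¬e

No

E1: ¬a ∧ ¬b ∨ ¬a ∧ b
    = ¬a   [distribution]
E2: ¬(c ∧ a ∨ c ∧ ¬a) ∨ ¬e
    = ¬c ∨ ¬e   [distribution]
These differ: at a=1, b=0, c=0, e=0, E1 = 0 but E2 = 1.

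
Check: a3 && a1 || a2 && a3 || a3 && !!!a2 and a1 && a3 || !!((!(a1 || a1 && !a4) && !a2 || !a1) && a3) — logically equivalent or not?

Yes

E1: a3 && a1 || a2 && a3 || a3 && !!!a2
    = a3 && a1 || a2 && a3 || a3 && !a2   [double negation]
    = a3 && a1 || a3   [distribution]
    = a3   [absorption]
E2: a1 && a3 || !!((!(a1 || a1 && !a4) && !a2 || !a1) && a3)
    = a1 && a3 || !!((!a1 && !a2 || !a1) && a3)   [absorption]
    = a1 && a3 || !!(!a1 && a3)   [absorption]
    = a1 && a3 || !a1 && a3   [double negation]
    = a3   [distribution]
Both reduce to a3, so they are equivalent.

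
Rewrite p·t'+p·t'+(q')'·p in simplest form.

p·t'+p·t'+(q')'·p
= p·t'+(q')'·p   (idempotence)
= p·(t'+(q')')   (distribution)
= p·(t'+q)   (double negation)

p·(t'+q)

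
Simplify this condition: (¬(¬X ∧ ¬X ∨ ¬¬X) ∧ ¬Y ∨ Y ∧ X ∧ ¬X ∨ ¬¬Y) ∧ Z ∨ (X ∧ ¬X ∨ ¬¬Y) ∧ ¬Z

(¬(¬X ∧ ¬X ∨ ¬¬X) ∧ ¬Y ∨ Y ∧ X ∧ ¬X ∨ ¬¬Y) ∧ Z ∨ (X ∧ ¬X ∨ ¬¬Y) ∧ ¬Z
= (¬(¬X ∨ ¬¬X) ∧ ¬Y ∨ Y ∧ X ∧ ¬X ∨ ¬¬Y) ∧ Z ∨ (X ∧ ¬X ∨ ¬¬Y) ∧ ¬Z   [idempotence]
= (X ∧ ¬X ∧ ¬Y ∨ Y ∧ X ∧ ¬X ∨ ¬¬Y) ∧ Z ∨ (X ∧ ¬X ∨ ¬¬Y) ∧ ¬Z   [De Morgan]
= (X ∧ ¬X ∨ ¬¬Y) ∧ Z ∨ (X ∧ ¬X ∨ ¬¬Y) ∧ ¬Z   [distribution]
= X ∧ ¬X ∨ ¬¬Y   [distribution]
= ¬¬Y   [complement / identity]
= Y   [double negation]

Y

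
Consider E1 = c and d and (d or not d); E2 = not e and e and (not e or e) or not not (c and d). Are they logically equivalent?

E1: c and d and (d or not d)
    = c and d   — complement / identity
E2: not e and e and (not e or e) or not not (c and d)
    = not e and e and (not e or e) or c and d   — double negation
    = not e and e or c and d   — complement / identity
    = c and d   — complement / identity
Both reduce to c and d, so they are equivalent.

Yes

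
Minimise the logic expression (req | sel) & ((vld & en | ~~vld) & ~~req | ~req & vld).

(req | sel) & vld

(req | sel) & ((vld & en | ~~vld) & ~~req | ~req & vld)
= (req | sel) & ((vld & en | vld) & ~~req | ~req & vld)
= (req | sel) & ((vld & en | vld) & req | ~req & vld)
= (req | sel) & (vld & req | ~req & vld)
= (req | sel) & vld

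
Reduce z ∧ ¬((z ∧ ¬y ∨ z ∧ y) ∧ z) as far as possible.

z ∧ ¬((z ∧ ¬y ∨ z ∧ y) ∧ z)
= z ∧ ¬(z ∧ z)   [distribution]
= z ∧ ¬z   [idempotence]
= False   [complement]

False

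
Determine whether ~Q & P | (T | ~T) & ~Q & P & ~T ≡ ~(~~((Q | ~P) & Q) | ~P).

E1: ~Q & P | (T | ~T) & ~Q & P & ~T
    = ~Q & P | ~Q & P & ~T   — complement / identity
    = ~Q & P   — absorption
E2: ~(~~((Q | ~P) & Q) | ~P)
    = ~(~~Q | ~P)   — absorption
    = ~Q & P   — De Morgan
Both reduce to ~Q & P, so they are equivalent.

Yes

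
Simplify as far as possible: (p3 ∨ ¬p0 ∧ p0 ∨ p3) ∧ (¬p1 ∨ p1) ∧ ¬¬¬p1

(p3 ∨ ¬p0 ∧ p0 ∨ p3) ∧ (¬p1 ∨ p1) ∧ ¬¬¬p1
= (p3 ∨ ¬p0 ∧ p0 ∨ p3) ∧ (¬p1 ∨ p1) ∧ ¬p1   (double negation)
= (p3 ∨ ¬p0 ∧ p0 ∨ p3) ∧ ¬p1   (complement / identity)
= (p3 ∨ p3) ∧ ¬p1   (complement / identity)
= p3 ∧ ¬p1   (idempotence)

p3 ∧ ¬p1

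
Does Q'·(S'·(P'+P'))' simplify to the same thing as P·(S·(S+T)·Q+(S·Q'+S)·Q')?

E1: Q'·(S'·(P'+P'))'
    = Q'·(S'·P')'   [idempotence]
    = Q'·(S+P)   [De Morgan]
E2: P·(S·(S+T)·Q+(S·Q'+S)·Q')
    = P·(S·Q+(S·Q'+S)·Q')   [absorption]
    = P·(S·Q+S·Q')   [absorption]
    = P·S   [distribution]
These differ: at P=0, Q=0, S=1, T=1, E1 = 1 but E2 = 0.

No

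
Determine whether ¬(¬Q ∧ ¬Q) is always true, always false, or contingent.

contingent

¬(¬Q ∧ ¬Q)
= ¬¬Q
= Q
This depends on Q, so it is not a constant.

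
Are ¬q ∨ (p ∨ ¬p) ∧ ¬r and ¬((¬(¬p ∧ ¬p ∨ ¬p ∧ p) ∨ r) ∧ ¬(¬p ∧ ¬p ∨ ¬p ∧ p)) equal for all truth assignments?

No

E1: ¬q ∨ (p ∨ ¬p) ∧ ¬r
    = ¬q ∨ ¬r
E2: ¬((¬(¬p ∧ ¬p ∨ ¬p ∧ p) ∨ r) ∧ ¬(¬p ∧ ¬p ∨ ¬p ∧ p))
    = ¬¬(¬p ∧ ¬p ∨ ¬p ∧ p)
    = ¬¬¬p
    = ¬p
These differ: at p=1, q=1, r=0, E1 = 1 but E2 = 0.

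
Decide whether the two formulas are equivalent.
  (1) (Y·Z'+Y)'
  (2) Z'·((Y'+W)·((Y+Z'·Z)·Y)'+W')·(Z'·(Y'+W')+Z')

E1: (Y·Z'+Y)'
    = Y'   — absorption
E2: Z'·((Y'+W)·((Y+Z'·Z)·Y)'+W')·(Z'·(Y'+W')+Z')
    = Z'·((Y'+W)·(Y·Y)'+W')·(Z'·(Y'+W')+Z')   — complement / identity
    = Z'·((Y'+W)·Y'+W')·(Z'·(Y'+W')+Z')   — idempotence
    = Z'·(Y'+W')·(Z'·(Y'+W')+Z')   — absorption
    = Z'·(Y'+W')   — absorption
These differ: at W=0, Y=0, Z=1, E1 = 1 but E2 = 0.

No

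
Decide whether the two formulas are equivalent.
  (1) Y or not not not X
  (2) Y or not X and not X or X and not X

Yes

E1: Y or not not not X
    = Y or not X   — double negation
E2: Y or not X and not X or X and not X
    = Y or not X   — distribution
Both reduce to Y or not X, so they are equivalent.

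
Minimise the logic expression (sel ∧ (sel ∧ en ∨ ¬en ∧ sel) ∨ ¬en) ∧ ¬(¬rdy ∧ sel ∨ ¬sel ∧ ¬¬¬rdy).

(sel ∨ ¬en) ∧ rdy

(sel ∧ (sel ∧ en ∨ ¬en ∧ sel) ∨ ¬en) ∧ ¬(¬rdy ∧ sel ∨ ¬sel ∧ ¬¬¬rdy)
= (sel ∧ sel ∨ ¬en) ∧ ¬(¬rdy ∧ sel ∨ ¬sel ∧ ¬¬¬rdy)
= (sel ∧ sel ∨ ¬en) ∧ ¬(¬rdy ∧ sel ∨ ¬sel ∧ ¬rdy)
= (sel ∧ sel ∨ ¬en) ∧ ¬¬rdy
= (sel ∨ ¬en) ∧ ¬¬rdy
= (sel ∨ ¬en) ∧ rdy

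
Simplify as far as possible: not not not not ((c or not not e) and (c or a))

not not not not ((c or not not e) and (c or a))
= not not not not (not not e and a or c)
= not not (not not e and a or c)
= not not (e and a or c)
= e and a or c

e and a or c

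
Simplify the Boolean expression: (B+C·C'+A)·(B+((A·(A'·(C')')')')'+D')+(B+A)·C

(B+C·C'+A)·(B+((A·(A'·(C')')')')'+D')+(B+A)·C
= (B+A)·(B+((A·(A'·(C')')')')'+D')+(B+A)·C   [complement / identity]
= (B+A)·(B+A·(A'·(C')')'+D')+(B+A)·C   [double negation]
= (B+A)·(B+A·(A+C')+D')+(B+A)·C   [De Morgan]
= (B+A)·(B+A+D')+(B+A)·C   [absorption]
= B+A+(B+A)·C   [absorption]
= B+A   [absorption]

B+A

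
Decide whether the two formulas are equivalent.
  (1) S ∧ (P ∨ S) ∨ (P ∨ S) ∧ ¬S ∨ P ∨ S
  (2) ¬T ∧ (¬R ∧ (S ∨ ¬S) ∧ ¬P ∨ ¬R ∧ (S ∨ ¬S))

E1: S ∧ (P ∨ S) ∨ (P ∨ S) ∧ ¬S ∨ P ∨ S
    = P ∨ S ∨ P ∨ S   (distribution)
    = P ∨ S   (idempotence)
E2: ¬T ∧ (¬R ∧ (S ∨ ¬S) ∧ ¬P ∨ ¬R ∧ (S ∨ ¬S))
    = ¬T ∧ ¬R ∧ (S ∨ ¬S)   (absorption)
    = ¬T ∧ ¬R   (complement / identity)
These differ: at P=1, R=1, S=1, T=1, E1 = 1 but E2 = 0.

No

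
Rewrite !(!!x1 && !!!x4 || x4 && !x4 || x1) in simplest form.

!x1

!(!!x1 && !!!x4 || x4 && !x4 || x1)
= !(!!x1 && !!!x4 || x1)   — complement / identity
= !(!!x1 && !x4 || x1)   — double negation
= !(x1 && !x4 || x1)   — double negation
= !x1   — absorption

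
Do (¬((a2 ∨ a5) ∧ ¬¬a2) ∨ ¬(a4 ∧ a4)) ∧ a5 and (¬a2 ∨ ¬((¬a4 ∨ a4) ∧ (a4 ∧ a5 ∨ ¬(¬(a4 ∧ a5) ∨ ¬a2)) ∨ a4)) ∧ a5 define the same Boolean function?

E1: (¬((a2 ∨ a5) ∧ ¬¬a2) ∨ ¬(a4 ∧ a4)) ∧ a5
    = (¬((a2 ∨ a5) ∧ a2) ∨ ¬(a4 ∧ a4)) ∧ a5   (double negation)
    = (¬((a2 ∨ a5) ∧ a2) ∨ ¬a4) ∧ a5   (idempotence)
    = (¬a2 ∨ ¬a4) ∧ a5   (absorption)
E2: (¬a2 ∨ ¬((¬a4 ∨ a4) ∧ (a4 ∧ a5 ∨ ¬(¬(a4 ∧ a5) ∨ ¬a2)) ∨ a4)) ∧ a5
    = (¬a2 ∨ ¬(a4 ∧ a5 ∨ ¬(¬(a4 ∧ a5) ∨ ¬a2) ∨ a4)) ∧ a5   (complement / identity)
    = (¬a2 ∨ ¬(a4 ∧ a5 ∨ a4 ∧ a5 ∧ a2 ∨ a4)) ∧ a5   (De Morgan)
    = (¬a2 ∨ ¬(a4 ∧ a5 ∨ a4)) ∧ a5   (absorption)
    = (¬a2 ∨ ¬a4) ∧ a5   (absorption)
Both reduce to (¬a2 ∨ ¬a4) ∧ a5, so they are equivalent.

Yes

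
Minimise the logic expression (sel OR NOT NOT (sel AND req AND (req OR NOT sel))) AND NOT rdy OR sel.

(sel OR NOT NOT (sel AND req AND (req OR NOT sel))) AND NOT rdy OR sel
= (sel OR sel AND req AND (req OR NOT sel)) AND NOT rdy OR sel   — double negation
= (sel OR sel AND req) AND NOT rdy OR sel   — absorption
= sel AND NOT rdy OR sel   — absorption
= sel   — absorption

sel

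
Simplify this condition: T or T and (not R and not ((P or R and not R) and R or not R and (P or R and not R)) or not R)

T or T and (not R and not ((P or R and not R) and R or not R and (P or R and not R)) or not R)
= T or T and (not R and not (P or R and not R) or not R)
= T or T and (not R and not P or not R)
= T or T and not R
= T

T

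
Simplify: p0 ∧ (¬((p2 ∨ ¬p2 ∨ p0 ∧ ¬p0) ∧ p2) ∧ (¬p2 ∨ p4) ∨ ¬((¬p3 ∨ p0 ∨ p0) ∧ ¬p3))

p0 ∧ (¬p2 ∨ p3)

p0 ∧ (¬((p2 ∨ ¬p2 ∨ p0 ∧ ¬p0) ∧ p2) ∧ (¬p2 ∨ p4) ∨ ¬((¬p3 ∨ p0 ∨ p0) ∧ ¬p3))
= p0 ∧ (¬((p2 ∨ ¬p2) ∧ p2) ∧ (¬p2 ∨ p4) ∨ ¬((¬p3 ∨ p0 ∨ p0) ∧ ¬p3))   — complement / identity
= p0 ∧ (¬p2 ∧ (¬p2 ∨ p4) ∨ ¬((¬p3 ∨ p0 ∨ p0) ∧ ¬p3))   — complement / identity
= p0 ∧ (¬p2 ∧ (¬p2 ∨ p4) ∨ ¬((¬p3 ∨ p0) ∧ ¬p3))   — idempotence
= p0 ∧ (¬p2 ∧ (¬p2 ∨ p4) ∨ ¬¬p3)   — absorption
= p0 ∧ (¬p2 ∧ (¬p2 ∨ p4) ∨ p3)   — double negation
= p0 ∧ (¬p2 ∨ p3)   — absorption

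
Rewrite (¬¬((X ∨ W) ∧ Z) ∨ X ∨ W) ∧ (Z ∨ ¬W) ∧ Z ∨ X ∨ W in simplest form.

X ∨ W

(¬¬((X ∨ W) ∧ Z) ∨ X ∨ W) ∧ (Z ∨ ¬W) ∧ Z ∨ X ∨ W
= (¬¬((X ∨ W) ∧ Z) ∨ X ∨ W) ∧ Z ∨ X ∨ W
= ((X ∨ W) ∧ Z ∨ X ∨ W) ∧ Z ∨ X ∨ W
= (X ∨ W) ∧ Z ∨ X ∨ W
= X ∨ W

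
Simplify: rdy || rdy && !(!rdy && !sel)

rdy || rdy && !(!rdy && !sel)
= rdy || rdy && (rdy || sel)   — De Morgan
= rdy || rdy   — absorption
= rdy   — idempotence

rdy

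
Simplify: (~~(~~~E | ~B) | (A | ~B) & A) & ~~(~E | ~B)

~E | ~B

(~~(~~~E | ~B) | (A | ~B) & A) & ~~(~E | ~B)
= (~~(~~~E | ~B) | A) & ~~(~E | ~B)
= (~~(~E | ~B) | A) & ~~(~E | ~B)
= ~~(~E | ~B)
= ~E | ~B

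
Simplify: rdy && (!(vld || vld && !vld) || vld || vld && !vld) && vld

rdy && (!(vld || vld && !vld) || vld || vld && !vld) && vld
= rdy && (!vld || vld || vld && !vld) && vld   (complement / identity)
= rdy && (!vld || vld) && vld   (complement / identity)
= rdy && vld   (complement / identity)

rdy && vld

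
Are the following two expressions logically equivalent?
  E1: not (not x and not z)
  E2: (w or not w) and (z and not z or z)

No

E1: not (not x and not z)
    = x or z   [De Morgan]
E2: (w or not w) and (z and not z or z)
    = z and not z or z   [complement / identity]
    = z   [complement / identity]
These differ: at w=0, x=1, z=0, E1 = 1 but E2 = 0.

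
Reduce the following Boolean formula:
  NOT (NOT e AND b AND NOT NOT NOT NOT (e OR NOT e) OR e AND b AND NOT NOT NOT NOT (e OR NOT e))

NOT b

NOT (NOT e AND b AND NOT NOT NOT NOT (e OR NOT e) OR e AND b AND NOT NOT NOT NOT (e OR NOT e))
= NOT (b AND NOT NOT NOT NOT (e OR NOT e))   [distribution]
= NOT (b AND NOT NOT (e OR NOT e))   [double negation]
= NOT (b AND (e OR NOT e))   [double negation]
= NOT b   [complement / identity]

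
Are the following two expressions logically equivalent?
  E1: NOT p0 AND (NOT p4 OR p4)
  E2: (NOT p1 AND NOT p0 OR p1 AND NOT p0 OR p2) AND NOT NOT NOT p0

Yes

E1: NOT p0 AND (NOT p4 OR p4)
    = NOT p0   [complement / identity]
E2: (NOT p1 AND NOT p0 OR p1 AND NOT p0 OR p2) AND NOT NOT NOT p0
    = (NOT p0 OR p2) AND NOT NOT NOT p0   [distribution]
    = (NOT p0 OR p2) AND NOT p0   [double negation]
    = NOT p0   [absorption]
Both reduce to NOT p0, so they are equivalent.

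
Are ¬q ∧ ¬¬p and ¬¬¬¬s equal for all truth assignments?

E1: ¬q ∧ ¬¬p
    = ¬q ∧ p   [double negation]
E2: ¬¬¬¬s
    = ¬¬s   [double negation]
    = s   [double negation]
These differ: at p=0, q=0, s=1, E1 = 0 but E2 = 1.

No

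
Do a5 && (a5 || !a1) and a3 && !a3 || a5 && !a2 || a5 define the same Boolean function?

E1: a5 && (a5 || !a1)
    = a5
E2: a3 && !a3 || a5 && !a2 || a5
    = a3 && !a3 || a5
    = a5
Both reduce to a5, so they are equivalent.

Yes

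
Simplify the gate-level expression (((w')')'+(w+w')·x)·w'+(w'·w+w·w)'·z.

w'

(((w')')'+(w+w')·x)·w'+(w'·w+w·w)'·z
= (w'+(w+w')·x)·w'+(w'·w+w·w)'·z   (double negation)
= (w'+x)·w'+(w'·w+w·w)'·z   (complement / identity)
= (w'+x)·w'+w'·z   (distribution)
= w'+w'·z   (absorption)
= w'   (absorption)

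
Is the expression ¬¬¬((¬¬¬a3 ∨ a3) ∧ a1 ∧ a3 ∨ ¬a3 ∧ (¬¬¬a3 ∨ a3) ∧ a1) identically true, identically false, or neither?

neither

¬¬¬((¬¬¬a3 ∨ a3) ∧ a1 ∧ a3 ∨ ¬a3 ∧ (¬¬¬a3 ∨ a3) ∧ a1)
= ¬¬¬((¬¬¬a3 ∨ a3) ∧ a1)   — distribution
= ¬¬¬((¬a3 ∨ a3) ∧ a1)   — double negation
= ¬((¬a3 ∨ a3) ∧ a1)   — double negation
= ¬a1   — complement / identity
This depends on a1, so it is not a constant.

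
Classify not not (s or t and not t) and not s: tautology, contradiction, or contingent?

contradiction

not not (s or t and not t) and not s
= not not s and not s
= s and not s
= False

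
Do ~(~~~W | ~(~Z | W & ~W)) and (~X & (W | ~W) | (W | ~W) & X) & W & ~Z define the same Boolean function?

Yes

E1: ~(~~~W | ~(~Z | W & ~W))
    = ~(~~~W | ~~Z)   [complement / identity]
    = ~~W & ~Z   [De Morgan]
    = W & ~Z   [double negation]
E2: (~X & (W | ~W) | (W | ~W) & X) & W & ~Z
    = (W | ~W) & W & ~Z   [distribution]
    = W & ~Z   [complement / identity]
Both reduce to W & ~Z, so they are equivalent.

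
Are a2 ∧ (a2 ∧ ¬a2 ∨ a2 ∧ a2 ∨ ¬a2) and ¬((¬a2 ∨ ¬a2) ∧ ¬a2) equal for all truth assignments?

Yes

E1: a2 ∧ (a2 ∧ ¬a2 ∨ a2 ∧ a2 ∨ ¬a2)
    = a2 ∧ (a2 ∨ ¬a2)   [distribution]
    = a2   [complement / identity]
E2: ¬((¬a2 ∨ ¬a2) ∧ ¬a2)
    = ¬(¬a2 ∧ ¬a2)   [idempotence]
    = a2 ∨ a2   [De Morgan]
    = a2   [idempotence]
Both reduce to a2, so they are equivalent.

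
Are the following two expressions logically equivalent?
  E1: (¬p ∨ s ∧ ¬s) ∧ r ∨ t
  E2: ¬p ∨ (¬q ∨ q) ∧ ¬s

No

E1: (¬p ∨ s ∧ ¬s) ∧ r ∨ t
    = ¬p ∧ r ∨ t
E2: ¬p ∨ (¬q ∨ q) ∧ ¬s
    = ¬p ∨ ¬s
These differ: at p=0, q=0, r=0, s=1, t=0, E1 = 0 but E2 = 1.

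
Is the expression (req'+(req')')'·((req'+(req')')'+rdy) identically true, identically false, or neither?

(req'+(req')')'·((req'+(req')')'+rdy)
= (req'+(req')')'
= req·req'
= 0

identically false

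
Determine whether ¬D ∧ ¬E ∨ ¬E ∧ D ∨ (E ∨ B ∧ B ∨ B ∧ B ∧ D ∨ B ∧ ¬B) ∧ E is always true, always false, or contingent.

always true

¬D ∧ ¬E ∨ ¬E ∧ D ∨ (E ∨ B ∧ B ∨ B ∧ B ∧ D ∨ B ∧ ¬B) ∧ E
= ¬D ∧ ¬E ∨ ¬E ∧ D ∨ (E ∨ B ∧ B ∨ B ∧ ¬B) ∧ E   [absorption]
= ¬D ∧ ¬E ∨ ¬E ∧ D ∨ (E ∨ B) ∧ E   [distribution]
= ¬E ∨ (E ∨ B) ∧ E   [distribution]
= ¬E ∨ E   [absorption]
= True   [complement]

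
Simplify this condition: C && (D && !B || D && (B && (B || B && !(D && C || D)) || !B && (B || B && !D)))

C && (D && !B || D && (B && (B || B && !(D && C || D)) || !B && (B || B && !D)))
= C && (D && !B || D && (B && (B || B && !D) || !B && (B || B && !D)))   (absorption)
= C && (D && !B || D && (B || B && !D))   (distribution)
= C && (D && !B || D && B)   (absorption)
= C && D   (distribution)

C && D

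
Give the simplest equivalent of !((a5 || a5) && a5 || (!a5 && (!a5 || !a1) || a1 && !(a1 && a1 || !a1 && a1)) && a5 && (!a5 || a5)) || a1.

!a5 || a1

!((a5 || a5) && a5 || (!a5 && (!a5 || !a1) || a1 && !(a1 && a1 || !a1 && a1)) && a5 && (!a5 || a5)) || a1
= !((a5 || a5) && a5 || (!a5 && (!a5 || !a1) || a1 && !a1) && a5 && (!a5 || a5)) || a1   — distribution
= !((a5 || a5) && a5 || (!a5 && (!a5 || !a1) || a1 && !a1) && a5) || a1   — complement / identity
= !((a5 || a5) && a5 || (!a5 || a1 && !a1) && a5) || a1   — absorption
= !((a5 || a5) && a5 || !a5 && a5) || a1   — complement / identity
= !(a5 && a5 || !a5 && a5) || a1   — idempotence
= !a5 || a1   — distribution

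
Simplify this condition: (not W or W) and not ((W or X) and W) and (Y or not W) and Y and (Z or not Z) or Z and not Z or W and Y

(not W or W) and not ((W or X) and W) and (Y or not W) and Y and (Z or not Z) or Z and not Z or W and Y
= (not W or W) and not W and (Y or not W) and Y and (Z or not Z) or Z and not Z or W and Y
= (not W or W) and not W and (Y or not W) and Y or Z and not Z or W and Y
= (not W or W) and not W and (Y or not W) and Y or W and Y
= not W and (Y or not W) and Y or W and Y
= not W and Y or W and Y
= Y

Y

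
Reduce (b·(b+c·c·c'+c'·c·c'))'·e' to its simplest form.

(b·(b+c·c·c'+c'·c·c'))'·e'
= (b·(b+c·c'))'·e'
= (b·b)'·e'
= b'·e'

b'·e'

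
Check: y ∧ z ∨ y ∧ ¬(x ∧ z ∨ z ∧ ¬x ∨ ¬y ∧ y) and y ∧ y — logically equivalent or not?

E1: y ∧ z ∨ y ∧ ¬(x ∧ z ∨ z ∧ ¬x ∨ ¬y ∧ y)
    = y ∧ z ∨ y ∧ ¬(x ∧ z ∨ z ∧ ¬x)   [complement / identity]
    = y ∧ z ∨ y ∧ ¬z   [distribution]
    = y   [distribution]
E2: y ∧ y
    = y   [idempotence]
Both reduce to y, so they are equivalent.

Yes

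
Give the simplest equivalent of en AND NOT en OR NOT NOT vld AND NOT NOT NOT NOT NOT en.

en AND NOT en OR NOT NOT vld AND NOT NOT NOT NOT NOT en
= en AND NOT en OR NOT NOT vld AND NOT NOT NOT en   (double negation)
= en AND NOT en OR NOT NOT vld AND NOT en   (double negation)
= NOT NOT vld AND NOT en   (complement / identity)
= vld AND NOT en   (double negation)

vld AND NOT en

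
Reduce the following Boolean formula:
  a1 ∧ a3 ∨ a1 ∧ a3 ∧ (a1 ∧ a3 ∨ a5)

a1 ∧ a3

a1 ∧ a3 ∨ a1 ∧ a3 ∧ (a1 ∧ a3 ∨ a5)
= a1 ∧ a3 ∨ a1 ∧ a3
= a1 ∧ a3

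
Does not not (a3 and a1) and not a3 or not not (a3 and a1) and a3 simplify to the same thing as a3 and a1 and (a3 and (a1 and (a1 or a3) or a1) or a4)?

E1: not not (a3 and a1) and not a3 or not not (a3 and a1) and a3
    = not not (a3 and a1)
    = a3 and a1
E2: a3 and a1 and (a3 and (a1 and (a1 or a3) or a1) or a4)
    = a3 and a1 and (a3 and (a1 or a1) or a4)
    = a3 and a1 and (a3 and a1 or a4)
    = a3 and a1
Both reduce to a3 and a1, so they are equivalent.

Yes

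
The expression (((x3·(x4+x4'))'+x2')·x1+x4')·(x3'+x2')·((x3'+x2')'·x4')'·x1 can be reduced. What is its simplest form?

(((x3·(x4+x4'))'+x2')·x1+x4')·(x3'+x2')·((x3'+x2')'·x4')'·x1
= (((x3·(x4+x4'))'+x2')·x1+x4')·(x3'+x2')·(x3'+x2'+x4)·x1   — De Morgan
= ((x3'+x2')·x1+x4')·(x3'+x2')·(x3'+x2'+x4)·x1   — complement / identity
= ((x3'+x2')·x1+x4')·(x3'+x2')·x1   — absorption
= (x3'+x2')·x1   — absorption

(x3'+x2')·x1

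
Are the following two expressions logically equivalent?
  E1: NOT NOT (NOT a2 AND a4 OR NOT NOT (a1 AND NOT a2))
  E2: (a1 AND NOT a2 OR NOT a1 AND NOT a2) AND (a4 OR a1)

Yes

E1: NOT NOT (NOT a2 AND a4 OR NOT NOT (a1 AND NOT a2))
    = NOT NOT (NOT a2 AND a4 OR a1 AND NOT a2)
    = NOT a2 AND a4 OR a1 AND NOT a2
    = NOT a2 AND (a4 OR a1)
E2: (a1 AND NOT a2 OR NOT a1 AND NOT a2) AND (a4 OR a1)
    = NOT a2 AND (a4 OR a1)
Both reduce to NOT a2 AND (a4 OR a1), so they are equivalent.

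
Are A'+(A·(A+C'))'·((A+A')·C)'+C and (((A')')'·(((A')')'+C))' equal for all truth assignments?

No

E1: A'+(A·(A+C'))'·((A+A')·C)'+C
    = A'+A'·((A+A')·C)'+C
    = A'+A'·C'+C
    = A'+C
E2: (((A')')'·(((A')')'+C))'
    = (((A')')')'
    = (A')'
    = A
These differ: at A=0, C=0, E1 = 1 but E2 = 0.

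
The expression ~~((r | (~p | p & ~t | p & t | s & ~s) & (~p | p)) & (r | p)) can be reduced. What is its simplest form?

p | r

~~((r | (~p | p & ~t | p & t | s & ~s) & (~p | p)) & (r | p))
= ~~((~p | p & ~t | p & t | s & ~s) & (~p | p) & p | r)   (distribution)
= ~~((~p | p | s & ~s) & (~p | p) & p | r)   (distribution)
= ~~((~p | p) & (~p | p) & p | r)   (complement / identity)
= ~~((~p | p) & p | r)   (idempotence)
= ~~(p | r)   (complement / identity)
= p | r   (double negation)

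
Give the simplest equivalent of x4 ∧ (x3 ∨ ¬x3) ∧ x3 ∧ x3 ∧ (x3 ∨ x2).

x4 ∧ (x3 ∨ ¬x3) ∧ x3 ∧ x3 ∧ (x3 ∨ x2)
= x4 ∧ x3 ∧ x3 ∧ (x3 ∨ x2)
= x4 ∧ x3 ∧ (x3 ∨ x2)
= x4 ∧ x3

x4 ∧ x3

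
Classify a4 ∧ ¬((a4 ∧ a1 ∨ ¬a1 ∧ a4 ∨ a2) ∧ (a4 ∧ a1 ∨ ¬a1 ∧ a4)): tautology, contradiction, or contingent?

a4 ∧ ¬((a4 ∧ a1 ∨ ¬a1 ∧ a4 ∨ a2) ∧ (a4 ∧ a1 ∨ ¬a1 ∧ a4))
= a4 ∧ ¬(a4 ∧ a1 ∨ ¬a1 ∧ a4)
= a4 ∧ ¬a4
= False

contradiction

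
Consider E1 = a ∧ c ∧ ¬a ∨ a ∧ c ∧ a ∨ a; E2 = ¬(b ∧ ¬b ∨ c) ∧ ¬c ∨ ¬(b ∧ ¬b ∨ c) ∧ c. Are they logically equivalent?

No

E1: a ∧ c ∧ ¬a ∨ a ∧ c ∧ a ∨ a
    = a ∧ c ∨ a
    = a
E2: ¬(b ∧ ¬b ∨ c) ∧ ¬c ∨ ¬(b ∧ ¬b ∨ c) ∧ c
    = ¬(b ∧ ¬b ∨ c)
    = ¬c
These differ: at a=1, b=0, c=1, E1 = 1 but E2 = 0.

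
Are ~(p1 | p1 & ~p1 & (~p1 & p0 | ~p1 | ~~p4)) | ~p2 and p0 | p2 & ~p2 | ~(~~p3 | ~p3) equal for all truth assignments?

No

E1: ~(p1 | p1 & ~p1 & (~p1 & p0 | ~p1 | ~~p4)) | ~p2
    = ~(p1 | p1 & ~p1 & (~p1 & p0 | ~p1 | p4)) | ~p2   — double negation
    = ~(p1 | p1 & ~p1 & (~p1 | p4)) | ~p2   — absorption
    = ~(p1 | p1 & ~p1) | ~p2   — absorption
    = ~p1 | ~p2   — complement / identity
E2: p0 | p2 & ~p2 | ~(~~p3 | ~p3)
    = p0 | ~(~~p3 | ~p3)   — complement / identity
    = p0 | ~p3 & p3   — De Morgan
    = p0   — complement / identity
These differ: at p0=0, p1=0, p2=0, p3=0, p4=1, E1 = 1 but E2 = 0.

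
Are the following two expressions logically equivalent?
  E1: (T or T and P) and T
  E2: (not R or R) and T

E1: (T or T and P) and T
    = T and T
    = T
E2: (not R or R) and T
    = T
Both reduce to T, so they are equivalent.

Yes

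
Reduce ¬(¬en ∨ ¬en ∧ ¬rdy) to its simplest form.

en

¬(¬en ∨ ¬en ∧ ¬rdy)
= ¬¬en   — absorption
= en   — double negation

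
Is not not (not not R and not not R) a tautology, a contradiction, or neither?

not not (not not R and not not R)
= not not not not R   (idempotence)
= not not R   (double negation)
= R   (double negation)
This depends on R, so it is not a constant.

neither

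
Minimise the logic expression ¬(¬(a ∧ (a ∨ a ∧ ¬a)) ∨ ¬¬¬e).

a ∧ e

¬(¬(a ∧ (a ∨ a ∧ ¬a)) ∨ ¬¬¬e)
= ¬(¬(a ∧ a) ∨ ¬¬¬e)
= a ∧ a ∧ ¬¬e
= a ∧ a ∧ e
= a ∧ e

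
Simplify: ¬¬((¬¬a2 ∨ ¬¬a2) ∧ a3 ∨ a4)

a2 ∧ a3 ∨ a4

¬¬((¬¬a2 ∨ ¬¬a2) ∧ a3 ∨ a4)
= ¬¬(¬¬a2 ∧ a3 ∨ a4)   [idempotence]
= ¬¬a2 ∧ a3 ∨ a4   [double negation]
= a2 ∧ a3 ∨ a4   [double negation]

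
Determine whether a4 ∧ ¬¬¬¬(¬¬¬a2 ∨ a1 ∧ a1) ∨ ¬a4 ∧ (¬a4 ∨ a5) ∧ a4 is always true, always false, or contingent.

contingent

a4 ∧ ¬¬¬¬(¬¬¬a2 ∨ a1 ∧ a1) ∨ ¬a4 ∧ (¬a4 ∨ a5) ∧ a4
= a4 ∧ ¬¬¬¬(¬¬¬a2 ∨ a1) ∨ ¬a4 ∧ (¬a4 ∨ a5) ∧ a4
= a4 ∧ ¬¬(¬¬¬a2 ∨ a1) ∨ ¬a4 ∧ (¬a4 ∨ a5) ∧ a4
= a4 ∧ ¬¬(¬¬¬a2 ∨ a1) ∨ ¬a4 ∧ a4
= a4 ∧ (¬¬¬a2 ∨ a1) ∨ ¬a4 ∧ a4
= a4 ∧ (¬¬¬a2 ∨ a1)
= a4 ∧ (¬a2 ∨ a1)
This depends on a1, a2, a4, so it is not a constant.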